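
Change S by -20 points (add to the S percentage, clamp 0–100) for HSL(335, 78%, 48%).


Original S = 78%
Adjustment = -20 percentage points
New S = 78 + (-20) = 58
Clamp to [0, 100] → 58
= HSL(335°, 58%, 48%)


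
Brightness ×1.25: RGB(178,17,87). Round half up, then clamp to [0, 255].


Multiply each channel by 1.25, round half up, clamp to [0, 255]
R: 178×1.25 = 222.5 → round → 223
G: 17×1.25 = 21.25 → round → 21
B: 87×1.25 = 108.75 → round → 109
= RGB(223, 21, 109)


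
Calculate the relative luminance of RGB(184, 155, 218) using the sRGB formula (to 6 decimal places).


Linearize each channel (sRGB transfer function): c = v/255; c_lin = c/12.92 if c ≤ 0.04045, else ((c+0.055)/1.055)^2.4
  R: 184/255 ≈ 0.721569 > 0.04045 → ((0.721569+0.055)/1.055)^2.4 ≈ 0.479320
  G: 155/255 ≈ 0.607843 > 0.04045 → ((0.607843+0.055)/1.055)^2.4 ≈ 0.327778
  B: 218/255 ≈ 0.854902 > 0.04045 → ((0.854902+0.055)/1.055)^2.4 ≈ 0.701102
R_lin = 0.479320, G_lin = 0.327778, B_lin = 0.701102
L = 0.2126×R + 0.7152×G + 0.0722×B
L = 0.2126×0.479320 + 0.7152×0.327778 + 0.0722×0.701102
L ≈ 0.386950


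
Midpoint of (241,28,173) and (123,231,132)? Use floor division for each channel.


Midpoint: each channel = ⌊(C₁+C₂)/2⌋
R: ⌊(241+123)/2⌋ = 182
G: ⌊(28+231)/2⌋ = 129
B: ⌊(173+132)/2⌋ = 152
= RGB(182, 129, 152)


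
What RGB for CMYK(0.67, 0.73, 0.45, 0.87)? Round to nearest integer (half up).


R = 255 × (1-C) × (1-K) = 255 × 0.33 × 0.13 = 10.9395 → 11
G = 255 × (1-M) × (1-K) = 255 × 0.27 × 0.13 = 8.9505 → 9
B = 255 × (1-Y) × (1-K) = 255 × 0.55 × 0.13 = 18.2325 → 18
= RGB(11, 9, 18)


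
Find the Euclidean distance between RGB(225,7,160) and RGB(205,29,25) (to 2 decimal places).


d = √[(R₁-R₂)² + (G₁-G₂)² + (B₁-B₂)²]
d = √[(225-205)² + (7-29)² + (160-25)²]
d = √[400 + 484 + 18225]
d = √19109
d ≈ 138.24


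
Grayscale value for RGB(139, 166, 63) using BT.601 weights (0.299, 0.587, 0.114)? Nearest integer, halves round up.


Gray = 0.299×R + 0.587×G + 0.114×B
Gray = 0.299×139 + 0.587×166 + 0.114×63
Gray = 41.561 + 97.442 + 7.182
Gray = 146.185 → round half up → 146
Gray = 146


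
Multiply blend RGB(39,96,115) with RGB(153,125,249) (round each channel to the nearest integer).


Multiply: C = A×B/255, rounded to nearest integer
R: 39×153/255 = 5967/255 ≈ 23.400 → 23
G: 96×125/255 = 12000/255 ≈ 47.059 → 47
B: 115×249/255 = 28635/255 ≈ 112.294 → 112
= RGB(23, 47, 112)


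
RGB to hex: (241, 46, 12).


R = 241 → F1 (hex)
G = 46 → 2E (hex)
B = 12 → 0C (hex)
Hex = #F12E0C


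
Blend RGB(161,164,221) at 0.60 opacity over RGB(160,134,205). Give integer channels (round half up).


C = α×F + (1-α)×B, with 1-α = 0.40
R: 0.60×161 + 0.40×160 = 96.60 + 64.00 = 160.60 → 161
G: 0.60×164 + 0.40×134 = 98.40 + 53.60 = 152.00 → 152
B: 0.60×221 + 0.40×205 = 132.60 + 82.00 = 214.60 → 215
= RGB(161, 152, 215)


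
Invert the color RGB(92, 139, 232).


Invert: (255-R, 255-G, 255-B)
R: 255-92 = 163
G: 255-139 = 116
B: 255-232 = 23
= RGB(163, 116, 23)


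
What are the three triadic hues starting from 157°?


Triadic: equally spaced at 120° intervals
H1 = 157°
H2 = (157 + 120) mod 360 = 277°
H3 = (157 + 240) mod 360 = 37°
Triadic = 157°, 277°, 37°


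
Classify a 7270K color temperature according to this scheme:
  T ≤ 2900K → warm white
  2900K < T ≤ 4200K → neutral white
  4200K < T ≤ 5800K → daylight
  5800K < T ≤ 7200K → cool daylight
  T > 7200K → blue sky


Temperature: 7270K
7270K > 7200K → blue sky
Classification: blue sky


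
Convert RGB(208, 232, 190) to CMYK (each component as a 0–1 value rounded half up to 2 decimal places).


R'=208/255≈0.8157, G'=232/255≈0.9098, B'=190/255≈0.7451
K = 1 - max(R',G',B') = 1 - 232/255 = 23/255 = 0.09019… → 0.09
(1-R'-K)/(1-K) simplifies to (max-R)/max with max = 232:
C = (232-208)/232 = 24/232 = 0.10344… → 0.10
M = (232-232)/232 = 0/232 = 0 → 0.00
Y = (232-190)/232 = 42/232 = 0.18103… → 0.18
= CMYK(0.10, 0.00, 0.18, 0.09)


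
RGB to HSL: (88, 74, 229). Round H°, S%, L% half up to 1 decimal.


Normalize: R'=88/255≈0.3451, G'=74/255≈0.2902, B'=229/255≈0.8980
Max=229/255, Min=74/255, Δ=Max-Min=155/255
L = (Max+Min)/2 = (229+74)/510 = 303/510 = 0.59411… → L = 59.4%
L > 0.5 → S = Δ/(2-Max-Min) = 155/(510-229-74) = 155/207 = 0.74879… → S = 74.9%
(the 1/255 factors cancel in S and H, so raw channel differences can be used)
Max is B' → H = 60 × ((R-G)/Δ + 4) = 60 × ((88-74)/155 + 4)
  14/155 + 4 = 0.0903… + 4 = 4.0903…
  H = 60 × 4.0903… = 245.419…° → H = 245.4°
= HSL(245.4°, 74.9%, 59.4%)


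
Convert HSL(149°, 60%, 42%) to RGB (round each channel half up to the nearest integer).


H=149°, S=0.60, L=0.42
C = (1-|2L-1|)×S = (1-|-0.16|)×0.60 = 0.504
H' = H/60 = 149/60 ≈ 2.4833; X = C×(1-|H' mod 2 - 1|) = 0.2436
m = L - C/2 = 0.42 - 0.252 = 0.168
Sector ⌊H'⌋ = 2 → (R',G',B') = (0.0, 0.504, 0.2436)
RGB = ((R'+m)×255, (G'+m)×255, (B'+m)×255) = (42.84, 171.36, 104.958)
Round half up → RGB(43, 171, 105)


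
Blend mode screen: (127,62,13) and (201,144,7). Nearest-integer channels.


Screen: C = 255 - (255-A)×(255-B)/255, rounded to nearest integer
R: 255 - (255-127)×(255-201)/255 = 255 - 6912/255 ≈ 255 - 27.106 = 227.894 → 228
G: 255 - (255-62)×(255-144)/255 = 255 - 21423/255 ≈ 255 - 84.012 = 170.988 → 171
B: 255 - (255-13)×(255-7)/255 = 255 - 60016/255 ≈ 255 - 235.357 = 19.643 → 20
= RGB(228, 171, 20)


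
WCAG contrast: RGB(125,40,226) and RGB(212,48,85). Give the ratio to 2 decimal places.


Linearize each sRGB channel c=v/255: c/12.92 if c ≤ 0.04045 else ((c+0.055)/1.055)^2.4
L = 0.2126×R_lin + 0.7152×G_lin + 0.0722×B_lin
Color 1 (125,40,226):
  R=125: 125/255≈0.4902 > 0.04045 → ((0.4902+0.055)/1.055)^2.4 ≈ 0.20508
  G=40: 40/255≈0.1569 > 0.04045 → ((0.1569+0.055)/1.055)^2.4 ≈ 0.02122
  B=226: 226/255≈0.8863 > 0.04045 → ((0.8863+0.055)/1.055)^2.4 ≈ 0.76052
  L1 = 0.2126×0.20508 + 0.7152×0.02122 + 0.0722×0.76052 ≈ 0.11369
Color 2 (212,48,85):
  R=212: 212/255≈0.8314 > 0.04045 → ((0.8314+0.055)/1.055)^2.4 ≈ 0.65837
  G=48: 48/255≈0.1882 > 0.04045 → ((0.1882+0.055)/1.055)^2.4 ≈ 0.02956
  B=85: 85/255≈0.3333 > 0.04045 → ((0.3333+0.055)/1.055)^2.4 ≈ 0.09084
  L2 = 0.2126×0.65837 + 0.7152×0.02956 + 0.0722×0.09084 ≈ 0.16767
Lighter = 0.16767, Darker = 0.11369
Ratio = (L_lighter + 0.05) / (L_darker + 0.05)
Ratio = (0.16767 + 0.05) / (0.11369 + 0.05) = 0.21767 / 0.16369 ≈ 1.3298
Ratio ≈ 1.33:1


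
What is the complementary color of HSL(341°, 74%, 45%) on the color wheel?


Complement = opposite side of color wheel = hue + 180°
H' = (341 + 180) mod 360 = 161°
S and L unchanged.
= HSL(161°, 74%, 45%)


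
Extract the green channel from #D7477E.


Color: #D7477E
R = D7 = 215
G = 47 = 71
B = 7E = 126
Green = 71


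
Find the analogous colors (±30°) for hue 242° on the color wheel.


Base hue: 242°
Left analog: (242 - 30) mod 360 = 212°
Right analog: (242 + 30) mod 360 = 272°
Analogous hues = 212° and 272°


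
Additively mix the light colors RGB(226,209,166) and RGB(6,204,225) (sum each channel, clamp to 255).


Additive: each channel = min(255, C₁+C₂)
R: 226+6 = 232 → 232
G: 209+204 = 413 → 255
B: 166+225 = 391 → 255
= RGB(232, 255, 255)


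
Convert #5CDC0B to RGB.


5C → 92 (R)
DC → 220 (G)
0B → 11 (B)
= RGB(92, 220, 11)


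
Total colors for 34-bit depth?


Colors = 2^bits = 2^34
= 17,179,869,184 colors


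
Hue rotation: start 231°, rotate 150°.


New hue = (H + rotation) mod 360
New hue = (231 + 150) mod 360
= 381 mod 360
= 21°


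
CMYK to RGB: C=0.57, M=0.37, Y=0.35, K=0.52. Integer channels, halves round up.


R = 255 × (1-C) × (1-K) = 255 × 0.43 × 0.48 = 52.632 → 53
G = 255 × (1-M) × (1-K) = 255 × 0.63 × 0.48 = 77.112 → 77
B = 255 × (1-Y) × (1-K) = 255 × 0.65 × 0.48 = 79.56 → 80
= RGB(53, 77, 80)


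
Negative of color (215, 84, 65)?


Invert: (255-R, 255-G, 255-B)
R: 255-215 = 40
G: 255-84 = 171
B: 255-65 = 190
= RGB(40, 171, 190)


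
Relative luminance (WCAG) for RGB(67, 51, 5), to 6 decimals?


Linearize each channel (sRGB transfer function): c = v/255; c_lin = c/12.92 if c ≤ 0.04045, else ((c+0.055)/1.055)^2.4
  R: 67/255 ≈ 0.262745 > 0.04045 → ((0.262745+0.055)/1.055)^2.4 ≈ 0.056128
  G: 51/255 ≈ 0.200000 > 0.04045 → ((0.200000+0.055)/1.055)^2.4 ≈ 0.033105
  B: 5/255 ≈ 0.019608 ≤ 0.04045 → 0.019608/12.92 ≈ 0.001518
R_lin = 0.056128, G_lin = 0.033105, B_lin = 0.001518
L = 0.2126×R + 0.7152×G + 0.0722×B
L = 0.2126×0.056128 + 0.7152×0.033105 + 0.0722×0.001518
L ≈ 0.035719


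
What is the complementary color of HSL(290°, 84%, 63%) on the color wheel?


Complement = opposite side of color wheel = hue + 180°
H' = (290 + 180) mod 360 = 110°
S and L unchanged.
= HSL(110°, 84%, 63%)


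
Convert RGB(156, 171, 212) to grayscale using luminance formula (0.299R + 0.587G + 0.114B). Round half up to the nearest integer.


Gray = 0.299×R + 0.587×G + 0.114×B
Gray = 0.299×156 + 0.587×171 + 0.114×212
Gray = 46.644 + 100.377 + 24.168
Gray = 171.189 → round half up → 171
Gray = 171


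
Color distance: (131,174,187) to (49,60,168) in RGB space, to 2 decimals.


d = √[(R₁-R₂)² + (G₁-G₂)² + (B₁-B₂)²]
d = √[(131-49)² + (174-60)² + (187-168)²]
d = √[6724 + 12996 + 361]
d = √20081
d ≈ 141.71


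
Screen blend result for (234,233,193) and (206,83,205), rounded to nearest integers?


Screen: C = 255 - (255-A)×(255-B)/255, rounded to nearest integer
R: 255 - (255-234)×(255-206)/255 = 255 - 1029/255 ≈ 255 - 4.035 = 250.965 → 251
G: 255 - (255-233)×(255-83)/255 = 255 - 3784/255 ≈ 255 - 14.839 = 240.161 → 240
B: 255 - (255-193)×(255-205)/255 = 255 - 3100/255 ≈ 255 - 12.157 = 242.843 → 243
= RGB(251, 240, 243)


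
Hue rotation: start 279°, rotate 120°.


New hue = (H + rotation) mod 360
New hue = (279 + 120) mod 360
= 399 mod 360
= 39°


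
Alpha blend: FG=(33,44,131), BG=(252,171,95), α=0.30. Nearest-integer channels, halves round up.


C = α×F + (1-α)×B, with 1-α = 0.70
R: 0.30×33 + 0.70×252 = 9.90 + 176.40 = 186.30 → 186
G: 0.30×44 + 0.70×171 = 13.20 + 119.70 = 132.90 → 133
B: 0.30×131 + 0.70×95 = 39.30 + 66.50 = 105.80 → 106
= RGB(186, 133, 106)


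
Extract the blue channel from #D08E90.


Color: #D08E90
R = D0 = 208
G = 8E = 142
B = 90 = 144
Blue = 144


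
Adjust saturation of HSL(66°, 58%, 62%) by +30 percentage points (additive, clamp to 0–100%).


Original S = 58%
Adjustment = +30 percentage points
New S = 58 + (30) = 88
Clamp to [0, 100] → 88
= HSL(66°, 88%, 62%)


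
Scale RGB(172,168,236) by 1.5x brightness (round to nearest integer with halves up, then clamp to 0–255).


Multiply each channel by 1.5, round half up, clamp to [0, 255]
R: 172×1.5 = 258 → clamp → 255
G: 168×1.5 = 252
B: 236×1.5 = 354 → clamp → 255
= RGB(255, 252, 255)


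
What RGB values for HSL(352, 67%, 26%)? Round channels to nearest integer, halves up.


H=352°, S=0.67, L=0.26
C = (1-|2L-1|)×S = (1-|-0.48|)×0.67 = 0.3484
H' = H/60 = 352/60 ≈ 5.8667; X = C×(1-|H' mod 2 - 1|) ≈ 0.0465
m = L - C/2 = 0.26 - 0.1742 = 0.0858
Sector ⌊H'⌋ = 5 → (R',G',B') = (0.3484, 0.0, ≈0.0465)
RGB = ((R'+m)×255, (G'+m)×255, (B'+m)×255) = (110.721, 21.879, 33.7246)
Round half up → RGB(111, 22, 34)


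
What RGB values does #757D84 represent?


75 → 117 (R)
7D → 125 (G)
84 → 132 (B)
= RGB(117, 125, 132)


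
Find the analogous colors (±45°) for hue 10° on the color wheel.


Base hue: 10°
Left analog: (10 - 45) mod 360 = 325°
Right analog: (10 + 45) mod 360 = 55°
Analogous hues = 325° and 55°


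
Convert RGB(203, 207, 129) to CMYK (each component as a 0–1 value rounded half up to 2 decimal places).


R'=203/255≈0.7961, G'=207/255≈0.8118, B'=129/255≈0.5059
K = 1 - max(R',G',B') = 1 - 207/255 = 48/255 = 0.18823… → 0.19
(1-R'-K)/(1-K) simplifies to (max-R)/max with max = 207:
C = (207-203)/207 = 4/207 = 0.01932… → 0.02
M = (207-207)/207 = 0/207 = 0 → 0.00
Y = (207-129)/207 = 78/207 = 0.37681… → 0.38
= CMYK(0.02, 0.00, 0.38, 0.19)


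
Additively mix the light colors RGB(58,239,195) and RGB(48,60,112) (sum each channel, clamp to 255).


Additive: each channel = min(255, C₁+C₂)
R: 58+48 = 106 → 106
G: 239+60 = 299 → 255
B: 195+112 = 307 → 255
= RGB(106, 255, 255)


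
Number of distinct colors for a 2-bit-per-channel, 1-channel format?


Total bits = 2 bits/channel × 1 channels = 2 bits
Distinct colors = 2^2
= 4 colors


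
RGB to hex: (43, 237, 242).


R = 43 → 2B (hex)
G = 237 → ED (hex)
B = 242 → F2 (hex)
Hex = #2BEDF2


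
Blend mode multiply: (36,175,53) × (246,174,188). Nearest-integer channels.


Multiply: C = A×B/255, rounded to nearest integer
R: 36×246/255 = 8856/255 ≈ 34.729 → 35
G: 175×174/255 = 30450/255 ≈ 119.412 → 119
B: 53×188/255 = 9964/255 ≈ 39.075 → 39
= RGB(35, 119, 39)


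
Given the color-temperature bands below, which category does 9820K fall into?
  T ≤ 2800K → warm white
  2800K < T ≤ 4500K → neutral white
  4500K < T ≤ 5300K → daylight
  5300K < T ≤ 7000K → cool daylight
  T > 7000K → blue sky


Temperature: 9820K
9820K > 7000K → blue sky
Classification: blue sky


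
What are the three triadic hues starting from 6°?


Triadic: equally spaced at 120° intervals
H1 = 6°
H2 = (6 + 120) mod 360 = 126°
H3 = (6 + 240) mod 360 = 246°
Triadic = 6°, 126°, 246°


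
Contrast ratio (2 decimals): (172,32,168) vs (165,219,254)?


Linearize each sRGB channel c=v/255: c/12.92 if c ≤ 0.04045 else ((c+0.055)/1.055)^2.4
L = 0.2126×R_lin + 0.7152×G_lin + 0.0722×B_lin
Color 1 (172,32,168):
  R=172: 172/255≈0.6745 > 0.04045 → ((0.6745+0.055)/1.055)^2.4 ≈ 0.41254
  G=32: 32/255≈0.1255 > 0.04045 → ((0.1255+0.055)/1.055)^2.4 ≈ 0.01444
  B=168: 168/255≈0.6588 > 0.04045 → ((0.6588+0.055)/1.055)^2.4 ≈ 0.39157
  L1 = 0.2126×0.41254 + 0.7152×0.01444 + 0.0722×0.39157 ≈ 0.12631
Color 2 (165,219,254):
  R=165: 165/255≈0.6471 > 0.04045 → ((0.6471+0.055)/1.055)^2.4 ≈ 0.37626
  G=219: 219/255≈0.8588 > 0.04045 → ((0.8588+0.055)/1.055)^2.4 ≈ 0.70838
  B=254: 254/255≈0.9961 > 0.04045 → ((0.9961+0.055)/1.055)^2.4 ≈ 0.99110
  L2 = 0.2126×0.37626 + 0.7152×0.70838 + 0.0722×0.99110 ≈ 0.65818
Lighter = 0.65818, Darker = 0.12631
Ratio = (L_lighter + 0.05) / (L_darker + 0.05)
Ratio = (0.65818 + 0.05) / (0.12631 + 0.05) = 0.70818 / 0.17631 ≈ 4.0167
Ratio ≈ 4.02:1


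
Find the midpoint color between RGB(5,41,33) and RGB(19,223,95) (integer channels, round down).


Midpoint: each channel = ⌊(C₁+C₂)/2⌋
R: ⌊(5+19)/2⌋ = 12
G: ⌊(41+223)/2⌋ = 132
B: ⌊(33+95)/2⌋ = 64
= RGB(12, 132, 64)


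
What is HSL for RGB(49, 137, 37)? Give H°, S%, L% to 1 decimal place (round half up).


Normalize: R'=49/255≈0.1922, G'=137/255≈0.5373, B'=37/255≈0.1451
Max=137/255, Min=37/255, Δ=Max-Min=100/255
L = (Max+Min)/2 = (137+37)/510 = 174/510 = 0.34117… → L = 34.1%
L ≤ 0.5 → S = Δ/(Max+Min) = 100/(137+37) = 100/174 = 0.57471… → S = 57.5%
(the 1/255 factors cancel in S and H, so raw channel differences can be used)
Max is G' → H = 60 × ((B-R)/Δ + 2) = 60 × ((37-49)/100 + 2)
  -12/100 + 2 = -0.12 + 2 = 1.88
  H = 60 × 1.88 = 112.8° → H = 112.8°
= HSL(112.8°, 57.5%, 34.1%)


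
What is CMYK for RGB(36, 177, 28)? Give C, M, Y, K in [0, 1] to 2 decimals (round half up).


R'=36/255≈0.1412, G'=177/255≈0.6941, B'=28/255≈0.1098
K = 1 - max(R',G',B') = 1 - 177/255 = 78/255 = 0.30588… → 0.31
(1-R'-K)/(1-K) simplifies to (max-R)/max with max = 177:
C = (177-36)/177 = 141/177 = 0.79661… → 0.80
M = (177-177)/177 = 0/177 = 0 → 0.00
Y = (177-28)/177 = 149/177 = 0.84180… → 0.84
= CMYK(0.80, 0.00, 0.84, 0.31)


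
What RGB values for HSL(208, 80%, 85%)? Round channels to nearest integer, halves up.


H=208°, S=0.80, L=0.85
C = (1-|2L-1|)×S = (1-|0.70|)×0.80 = 0.24
H' = H/60 = 208/60 ≈ 3.4667; X = C×(1-|H' mod 2 - 1|) = 0.128
m = L - C/2 = 0.85 - 0.12 = 0.73
Sector ⌊H'⌋ = 3 → (R',G',B') = (0.0, 0.128, 0.24)
RGB = ((R'+m)×255, (G'+m)×255, (B'+m)×255) = (186.15, 218.79, 247.35)
Round half up → RGB(186, 219, 247)


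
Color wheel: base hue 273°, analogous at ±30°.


Base hue: 273°
Left analog: (273 - 30) mod 360 = 243°
Right analog: (273 + 30) mod 360 = 303°
Analogous hues = 243° and 303°


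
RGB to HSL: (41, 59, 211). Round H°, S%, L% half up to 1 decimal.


Normalize: R'=41/255≈0.1608, G'=59/255≈0.2314, B'=211/255≈0.8275
Max=211/255, Min=41/255, Δ=Max-Min=170/255
L = (Max+Min)/2 = (211+41)/510 = 252/510 = 0.49411… → L = 49.4%
L ≤ 0.5 → S = Δ/(Max+Min) = 170/(211+41) = 170/252 = 0.67460… → S = 67.5%
(the 1/255 factors cancel in S and H, so raw channel differences can be used)
Max is B' → H = 60 × ((R-G)/Δ + 4) = 60 × ((41-59)/170 + 4)
  -18/170 + 4 = -0.1058… + 4 = 3.8941…
  H = 60 × 3.8941… = 233.647…° → H = 233.6°
= HSL(233.6°, 67.5%, 49.4%)


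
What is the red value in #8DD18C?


Color: #8DD18C
R = 8D = 141
G = D1 = 209
B = 8C = 140
Red = 141


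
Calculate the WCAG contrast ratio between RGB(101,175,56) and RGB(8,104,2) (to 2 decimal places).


Linearize each sRGB channel c=v/255: c/12.92 if c ≤ 0.04045 else ((c+0.055)/1.055)^2.4
L = 0.2126×R_lin + 0.7152×G_lin + 0.0722×B_lin
Color 1 (101,175,56):
  R=101: 101/255≈0.3961 > 0.04045 → ((0.3961+0.055)/1.055)^2.4 ≈ 0.13014
  G=175: 175/255≈0.6863 > 0.04045 → ((0.6863+0.055)/1.055)^2.4 ≈ 0.42869
  B=56: 56/255≈0.2196 > 0.04045 → ((0.2196+0.055)/1.055)^2.4 ≈ 0.03955
  L1 = 0.2126×0.13014 + 0.7152×0.42869 + 0.0722×0.03955 ≈ 0.33712
Color 2 (8,104,2):
  R=8: 8/255≈0.0314 ≤ 0.04045 → 0.0314/12.92 ≈ 0.00243
  G=104: 104/255≈0.4078 > 0.04045 → ((0.4078+0.055)/1.055)^2.4 ≈ 0.13843
  B=2: 2/255≈0.0078 ≤ 0.04045 → 0.0078/12.92 ≈ 0.00061
  L2 = 0.2126×0.00243 + 0.7152×0.13843 + 0.0722×0.00061 ≈ 0.09957
Lighter = 0.33712, Darker = 0.09957
Ratio = (L_lighter + 0.05) / (L_darker + 0.05)
Ratio = (0.33712 + 0.05) / (0.09957 + 0.05) = 0.38712 / 0.14957 ≈ 2.5883
Ratio ≈ 2.59:1


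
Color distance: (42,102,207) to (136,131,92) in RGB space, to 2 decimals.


d = √[(R₁-R₂)² + (G₁-G₂)² + (B₁-B₂)²]
d = √[(42-136)² + (102-131)² + (207-92)²]
d = √[8836 + 841 + 13225]
d = √22902
d ≈ 151.33


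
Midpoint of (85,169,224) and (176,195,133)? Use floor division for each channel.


Midpoint: each channel = ⌊(C₁+C₂)/2⌋
R: ⌊(85+176)/2⌋ = 130
G: ⌊(169+195)/2⌋ = 182
B: ⌊(224+133)/2⌋ = 178
= RGB(130, 182, 178)


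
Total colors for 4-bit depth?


Colors = 2^bits = 2^4
= 16 colors


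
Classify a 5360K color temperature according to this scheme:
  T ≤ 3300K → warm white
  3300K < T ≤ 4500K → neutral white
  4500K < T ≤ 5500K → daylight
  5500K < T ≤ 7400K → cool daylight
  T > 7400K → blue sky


Temperature: 5360K
4500K < 5360K ≤ 5500K → daylight
Classification: daylight


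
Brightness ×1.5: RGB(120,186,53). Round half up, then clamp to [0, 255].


Multiply each channel by 1.5, round half up, clamp to [0, 255]
R: 120×1.5 = 180
G: 186×1.5 = 279 → clamp → 255
B: 53×1.5 = 79.5 → round → 80
= RGB(180, 255, 80)


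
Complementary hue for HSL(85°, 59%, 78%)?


Complement = opposite side of color wheel = hue + 180°
H' = (85 + 180) mod 360 = 265°
S and L unchanged.
= HSL(265°, 59%, 78%)


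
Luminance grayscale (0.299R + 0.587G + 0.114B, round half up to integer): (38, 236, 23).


Gray = 0.299×R + 0.587×G + 0.114×B
Gray = 0.299×38 + 0.587×236 + 0.114×23
Gray = 11.362 + 138.532 + 2.622
Gray = 152.516 → round half up → 153
Gray = 153


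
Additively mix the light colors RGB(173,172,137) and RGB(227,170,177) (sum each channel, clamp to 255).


Additive: each channel = min(255, C₁+C₂)
R: 173+227 = 400 → 255
G: 172+170 = 342 → 255
B: 137+177 = 314 → 255
= RGB(255, 255, 255)


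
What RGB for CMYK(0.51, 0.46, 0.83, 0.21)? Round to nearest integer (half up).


R = 255 × (1-C) × (1-K) = 255 × 0.49 × 0.79 = 98.7105 → 99
G = 255 × (1-M) × (1-K) = 255 × 0.54 × 0.79 = 108.783 → 109
B = 255 × (1-Y) × (1-K) = 255 × 0.17 × 0.79 = 34.2465 → 34
= RGB(99, 109, 34)


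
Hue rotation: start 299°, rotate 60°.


New hue = (H + rotation) mod 360
New hue = (299 + 60) mod 360
= 359 mod 360
= 359°


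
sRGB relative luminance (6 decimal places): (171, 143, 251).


Linearize each channel (sRGB transfer function): c = v/255; c_lin = c/12.92 if c ≤ 0.04045, else ((c+0.055)/1.055)^2.4
  R: 171/255 ≈ 0.670588 > 0.04045 → ((0.670588+0.055)/1.055)^2.4 ≈ 0.407240
  G: 143/255 ≈ 0.560784 > 0.04045 → ((0.560784+0.055)/1.055)^2.4 ≈ 0.274677
  B: 251/255 ≈ 0.984314 > 0.04045 → ((0.984314+0.055)/1.055)^2.4 ≈ 0.964686
R_lin = 0.407240, G_lin = 0.274677, B_lin = 0.964686
L = 0.2126×R + 0.7152×G + 0.0722×B
L = 0.2126×0.407240 + 0.7152×0.274677 + 0.0722×0.964686
L ≈ 0.352679


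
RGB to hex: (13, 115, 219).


R = 13 → 0D (hex)
G = 115 → 73 (hex)
B = 219 → DB (hex)
Hex = #0D73DB


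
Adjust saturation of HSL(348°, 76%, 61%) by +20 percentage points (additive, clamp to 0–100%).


Original S = 76%
Adjustment = +20 percentage points
New S = 76 + (20) = 96
Clamp to [0, 100] → 96
= HSL(348°, 96%, 61%)


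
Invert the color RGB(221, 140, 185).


Invert: (255-R, 255-G, 255-B)
R: 255-221 = 34
G: 255-140 = 115
B: 255-185 = 70
= RGB(34, 115, 70)


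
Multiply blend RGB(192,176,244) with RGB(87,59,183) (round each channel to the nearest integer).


Multiply: C = A×B/255, rounded to nearest integer
R: 192×87/255 = 16704/255 ≈ 65.506 → 66
G: 176×59/255 = 10384/255 ≈ 40.722 → 41
B: 244×183/255 = 44652/255 ≈ 175.106 → 175
= RGB(66, 41, 175)


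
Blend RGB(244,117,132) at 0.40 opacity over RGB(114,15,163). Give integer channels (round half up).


C = α×F + (1-α)×B, with 1-α = 0.60
R: 0.40×244 + 0.60×114 = 97.60 + 68.40 = 166.00 → 166
G: 0.40×117 + 0.60×15 = 46.80 + 9.00 = 55.80 → 56
B: 0.40×132 + 0.60×163 = 52.80 + 97.80 = 150.60 → 151
= RGB(166, 56, 151)


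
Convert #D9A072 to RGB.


D9 → 217 (R)
A0 → 160 (G)
72 → 114 (B)
= RGB(217, 160, 114)


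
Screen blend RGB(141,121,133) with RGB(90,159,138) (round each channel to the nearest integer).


Screen: C = 255 - (255-A)×(255-B)/255, rounded to nearest integer
R: 255 - (255-141)×(255-90)/255 = 255 - 18810/255 ≈ 255 - 73.765 = 181.235 → 181
G: 255 - (255-121)×(255-159)/255 = 255 - 12864/255 ≈ 255 - 50.447 = 204.553 → 205
B: 255 - (255-133)×(255-138)/255 = 255 - 14274/255 ≈ 255 - 55.976 = 199.024 → 199
= RGB(181, 205, 199)


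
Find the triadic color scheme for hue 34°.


Triadic: equally spaced at 120° intervals
H1 = 34°
H2 = (34 + 120) mod 360 = 154°
H3 = (34 + 240) mod 360 = 274°
Triadic = 34°, 154°, 274°


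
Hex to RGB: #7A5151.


7A → 122 (R)
51 → 81 (G)
51 → 81 (B)
= RGB(122, 81, 81)


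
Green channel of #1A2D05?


Color: #1A2D05
R = 1A = 26
G = 2D = 45
B = 05 = 5
Green = 45


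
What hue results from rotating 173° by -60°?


New hue = (H + rotation) mod 360
New hue = (173 -60) mod 360
= 113 mod 360
= 113°


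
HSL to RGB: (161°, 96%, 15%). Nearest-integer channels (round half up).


H=161°, S=0.96, L=0.15
C = (1-|2L-1|)×S = (1-|-0.70|)×0.96 = 0.288
H' = H/60 = 161/60 ≈ 2.6833; X = C×(1-|H' mod 2 - 1|) = 0.1968
m = L - C/2 = 0.15 - 0.144 = 0.006
Sector ⌊H'⌋ = 2 → (R',G',B') = (0.0, 0.288, 0.1968)
RGB = ((R'+m)×255, (G'+m)×255, (B'+m)×255) = (1.53, 74.97, 51.714)
Round half up → RGB(2, 75, 52)


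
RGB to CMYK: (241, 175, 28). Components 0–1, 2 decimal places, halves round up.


R'=241/255≈0.9451, G'=175/255≈0.6863, B'=28/255≈0.1098
K = 1 - max(R',G',B') = 1 - 241/255 = 14/255 = 0.05490… → 0.05
(1-R'-K)/(1-K) simplifies to (max-R)/max with max = 241:
C = (241-241)/241 = 0/241 = 0 → 0.00
M = (241-175)/241 = 66/241 = 0.27385… → 0.27
Y = (241-28)/241 = 213/241 = 0.88381… → 0.88
= CMYK(0.00, 0.27, 0.88, 0.05)


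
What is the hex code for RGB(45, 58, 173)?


R = 45 → 2D (hex)
G = 58 → 3A (hex)
B = 173 → AD (hex)
Hex = #2D3AAD


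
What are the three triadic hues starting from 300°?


Triadic: equally spaced at 120° intervals
H1 = 300°
H2 = (300 + 120) mod 360 = 60°
H3 = (300 + 240) mod 360 = 180°
Triadic = 300°, 60°, 180°


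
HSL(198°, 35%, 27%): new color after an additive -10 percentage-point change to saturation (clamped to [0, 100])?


Original S = 35%
Adjustment = -10 percentage points
New S = 35 + (-10) = 25
Clamp to [0, 100] → 25
= HSL(198°, 25%, 27%)


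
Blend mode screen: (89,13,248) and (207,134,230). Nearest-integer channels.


Screen: C = 255 - (255-A)×(255-B)/255, rounded to nearest integer
R: 255 - (255-89)×(255-207)/255 = 255 - 7968/255 ≈ 255 - 31.247 = 223.753 → 224
G: 255 - (255-13)×(255-134)/255 = 255 - 29282/255 ≈ 255 - 114.831 = 140.169 → 140
B: 255 - (255-248)×(255-230)/255 = 255 - 175/255 ≈ 255 - 0.686 = 254.314 → 254
= RGB(224, 140, 254)


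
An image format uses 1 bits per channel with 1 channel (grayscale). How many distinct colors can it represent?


Total bits = 1 bits/channel × 1 channels = 1 bits
Distinct colors = 2^1
= 2 colors


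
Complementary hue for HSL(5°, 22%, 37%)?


Complement = opposite side of color wheel = hue + 180°
H' = (5 + 180) mod 360 = 185°
S and L unchanged.
= HSL(185°, 22%, 37%)


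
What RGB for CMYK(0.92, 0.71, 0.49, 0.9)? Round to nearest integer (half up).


R = 255 × (1-C) × (1-K) = 255 × 0.08 × 0.10 = 2.04 → 2
G = 255 × (1-M) × (1-K) = 255 × 0.29 × 0.10 = 7.395 → 7
B = 255 × (1-Y) × (1-K) = 255 × 0.51 × 0.10 = 13.005 → 13
= RGB(2, 7, 13)


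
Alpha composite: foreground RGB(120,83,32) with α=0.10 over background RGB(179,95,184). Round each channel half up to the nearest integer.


C = α×F + (1-α)×B, with 1-α = 0.90
R: 0.10×120 + 0.90×179 = 12.00 + 161.10 = 173.10 → 173
G: 0.10×83 + 0.90×95 = 8.30 + 85.50 = 93.80 → 94
B: 0.10×32 + 0.90×184 = 3.20 + 165.60 = 168.80 → 169
= RGB(173, 94, 169)


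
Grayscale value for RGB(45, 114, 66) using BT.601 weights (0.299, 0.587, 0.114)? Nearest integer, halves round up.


Gray = 0.299×R + 0.587×G + 0.114×B
Gray = 0.299×45 + 0.587×114 + 0.114×66
Gray = 13.455 + 66.918 + 7.524
Gray = 87.897 → round half up → 88
Gray = 88


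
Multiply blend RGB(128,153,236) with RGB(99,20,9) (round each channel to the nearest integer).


Multiply: C = A×B/255, rounded to nearest integer
R: 128×99/255 = 12672/255 ≈ 49.694 → 50
G: 153×20/255 = 3060/255 ≈ 12.000 → 12
B: 236×9/255 = 2124/255 ≈ 8.329 → 8
= RGB(50, 12, 8)


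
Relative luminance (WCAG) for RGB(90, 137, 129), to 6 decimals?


Linearize each channel (sRGB transfer function): c = v/255; c_lin = c/12.92 if c ≤ 0.04045, else ((c+0.055)/1.055)^2.4
  R: 90/255 ≈ 0.352941 > 0.04045 → ((0.352941+0.055)/1.055)^2.4 ≈ 0.102242
  G: 137/255 ≈ 0.537255 > 0.04045 → ((0.537255+0.055)/1.055)^2.4 ≈ 0.250158
  B: 129/255 ≈ 0.505882 > 0.04045 → ((0.505882+0.055)/1.055)^2.4 ≈ 0.219526
R_lin = 0.102242, G_lin = 0.250158, B_lin = 0.219526
L = 0.2126×R + 0.7152×G + 0.0722×B
L = 0.2126×0.102242 + 0.7152×0.250158 + 0.0722×0.219526
L ≈ 0.216500


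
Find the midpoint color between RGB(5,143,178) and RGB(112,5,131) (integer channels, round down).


Midpoint: each channel = ⌊(C₁+C₂)/2⌋
R: ⌊(5+112)/2⌋ = 58
G: ⌊(143+5)/2⌋ = 74
B: ⌊(178+131)/2⌋ = 154
= RGB(58, 74, 154)


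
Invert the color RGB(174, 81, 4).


Invert: (255-R, 255-G, 255-B)
R: 255-174 = 81
G: 255-81 = 174
B: 255-4 = 251
= RGB(81, 174, 251)


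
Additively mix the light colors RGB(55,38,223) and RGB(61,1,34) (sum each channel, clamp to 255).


Additive: each channel = min(255, C₁+C₂)
R: 55+61 = 116 → 116
G: 38+1 = 39 → 39
B: 223+34 = 257 → 255
= RGB(116, 39, 255)


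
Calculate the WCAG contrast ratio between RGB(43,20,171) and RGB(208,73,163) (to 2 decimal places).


Linearize each sRGB channel c=v/255: c/12.92 if c ≤ 0.04045 else ((c+0.055)/1.055)^2.4
L = 0.2126×R_lin + 0.7152×G_lin + 0.0722×B_lin
Color 1 (43,20,171):
  R=43: 43/255≈0.1686 > 0.04045 → ((0.1686+0.055)/1.055)^2.4 ≈ 0.02416
  G=20: 20/255≈0.0784 > 0.04045 → ((0.0784+0.055)/1.055)^2.4 ≈ 0.00700
  B=171: 171/255≈0.6706 > 0.04045 → ((0.6706+0.055)/1.055)^2.4 ≈ 0.40724
  L1 = 0.2126×0.02416 + 0.7152×0.00700 + 0.0722×0.40724 ≈ 0.03954
Color 2 (208,73,163):
  R=208: 208/255≈0.8157 > 0.04045 → ((0.8157+0.055)/1.055)^2.4 ≈ 0.63076
  G=73: 73/255≈0.2863 > 0.04045 → ((0.2863+0.055)/1.055)^2.4 ≈ 0.06663
  B=163: 163/255≈0.6392 > 0.04045 → ((0.6392+0.055)/1.055)^2.4 ≈ 0.36625
  L2 = 0.2126×0.63076 + 0.7152×0.06663 + 0.0722×0.36625 ≈ 0.20819
Lighter = 0.20819, Darker = 0.03954
Ratio = (L_lighter + 0.05) / (L_darker + 0.05)
Ratio = (0.20819 + 0.05) / (0.03954 + 0.05) = 0.25819 / 0.08954 ≈ 2.8835
Ratio ≈ 2.88:1


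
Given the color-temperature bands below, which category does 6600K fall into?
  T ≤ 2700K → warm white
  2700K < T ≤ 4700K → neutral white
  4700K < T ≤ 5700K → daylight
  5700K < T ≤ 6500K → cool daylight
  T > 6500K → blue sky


Temperature: 6600K
6600K > 6500K → blue sky
Classification: blue sky


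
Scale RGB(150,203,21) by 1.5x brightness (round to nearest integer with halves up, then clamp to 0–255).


Multiply each channel by 1.5, round half up, clamp to [0, 255]
R: 150×1.5 = 225
G: 203×1.5 = 304.5 → round → 305 → clamp → 255
B: 21×1.5 = 31.5 → round → 32
= RGB(225, 255, 32)


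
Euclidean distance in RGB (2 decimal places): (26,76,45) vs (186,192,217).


d = √[(R₁-R₂)² + (G₁-G₂)² + (B₁-B₂)²]
d = √[(26-186)² + (76-192)² + (45-217)²]
d = √[25600 + 13456 + 29584]
d = √68640
d ≈ 261.99


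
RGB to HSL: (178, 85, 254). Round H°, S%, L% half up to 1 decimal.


Normalize: R'=178/255≈0.6980, G'=85/255≈0.3333, B'=254/255≈0.9961
Max=254/255, Min=85/255, Δ=Max-Min=169/255
L = (Max+Min)/2 = (254+85)/510 = 339/510 = 0.66470… → L = 66.5%
L > 0.5 → S = Δ/(2-Max-Min) = 169/(510-254-85) = 169/171 = 0.98830… → S = 98.8%
(the 1/255 factors cancel in S and H, so raw channel differences can be used)
Max is B' → H = 60 × ((R-G)/Δ + 4) = 60 × ((178-85)/169 + 4)
  93/169 + 4 = 0.5502… + 4 = 4.5502…
  H = 60 × 4.5502… = 273.017…° → H = 273.0°
= HSL(273.0°, 98.8%, 66.5%)


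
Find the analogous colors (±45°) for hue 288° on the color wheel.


Base hue: 288°
Left analog: (288 - 45) mod 360 = 243°
Right analog: (288 + 45) mod 360 = 333°
Analogous hues = 243° and 333°


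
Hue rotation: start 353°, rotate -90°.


New hue = (H + rotation) mod 360
New hue = (353 -90) mod 360
= 263 mod 360
= 263°


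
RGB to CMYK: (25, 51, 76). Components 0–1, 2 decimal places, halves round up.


R'=25/255≈0.0980, G'=51/255≈0.2000, B'=76/255≈0.2980
K = 1 - max(R',G',B') = 1 - 76/255 = 179/255 = 0.70196… → 0.70
(1-R'-K)/(1-K) simplifies to (max-R)/max with max = 76:
C = (76-25)/76 = 51/76 = 0.67105… → 0.67
M = (76-51)/76 = 25/76 = 0.32894… → 0.33
Y = (76-76)/76 = 0/76 = 0 → 0.00
= CMYK(0.67, 0.33, 0.00, 0.70)


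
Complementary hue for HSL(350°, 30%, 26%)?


Complement = opposite side of color wheel = hue + 180°
H' = (350 + 180) mod 360 = 170°
S and L unchanged.
= HSL(170°, 30%, 26%)


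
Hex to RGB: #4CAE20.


4C → 76 (R)
AE → 174 (G)
20 → 32 (B)
= RGB(76, 174, 32)


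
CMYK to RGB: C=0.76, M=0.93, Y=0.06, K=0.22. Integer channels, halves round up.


R = 255 × (1-C) × (1-K) = 255 × 0.24 × 0.78 = 47.736 → 48
G = 255 × (1-M) × (1-K) = 255 × 0.07 × 0.78 = 13.923 → 14
B = 255 × (1-Y) × (1-K) = 255 × 0.94 × 0.78 = 186.966 → 187
= RGB(48, 14, 187)


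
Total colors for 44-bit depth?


Colors = 2^bits = 2^44
= 17,592,186,044,416 colors


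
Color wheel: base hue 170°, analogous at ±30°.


Base hue: 170°
Left analog: (170 - 30) mod 360 = 140°
Right analog: (170 + 30) mod 360 = 200°
Analogous hues = 140° and 200°


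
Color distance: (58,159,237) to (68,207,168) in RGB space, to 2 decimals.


d = √[(R₁-R₂)² + (G₁-G₂)² + (B₁-B₂)²]
d = √[(58-68)² + (159-207)² + (237-168)²]
d = √[100 + 2304 + 4761]
d = √7165
d ≈ 84.65


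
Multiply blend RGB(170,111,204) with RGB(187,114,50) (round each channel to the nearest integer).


Multiply: C = A×B/255, rounded to nearest integer
R: 170×187/255 = 31790/255 ≈ 124.667 → 125
G: 111×114/255 = 12654/255 ≈ 49.624 → 50
B: 204×50/255 = 10200/255 ≈ 40.000 → 40
= RGB(125, 50, 40)


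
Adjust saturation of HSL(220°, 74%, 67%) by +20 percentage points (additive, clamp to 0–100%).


Original S = 74%
Adjustment = +20 percentage points
New S = 74 + (20) = 94
Clamp to [0, 100] → 94
= HSL(220°, 94%, 67%)


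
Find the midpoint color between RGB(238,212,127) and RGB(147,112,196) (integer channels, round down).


Midpoint: each channel = ⌊(C₁+C₂)/2⌋
R: ⌊(238+147)/2⌋ = 192
G: ⌊(212+112)/2⌋ = 162
B: ⌊(127+196)/2⌋ = 161
= RGB(192, 162, 161)


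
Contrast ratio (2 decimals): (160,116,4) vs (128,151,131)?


Linearize each sRGB channel c=v/255: c/12.92 if c ≤ 0.04045 else ((c+0.055)/1.055)^2.4
L = 0.2126×R_lin + 0.7152×G_lin + 0.0722×B_lin
Color 1 (160,116,4):
  R=160: 160/255≈0.6275 > 0.04045 → ((0.6275+0.055)/1.055)^2.4 ≈ 0.35153
  G=116: 116/255≈0.4549 > 0.04045 → ((0.4549+0.055)/1.055)^2.4 ≈ 0.17465
  B=4: 4/255≈0.0157 ≤ 0.04045 → 0.0157/12.92 ≈ 0.00121
  L1 = 0.2126×0.35153 + 0.7152×0.17465 + 0.0722×0.00121 ≈ 0.19973
Color 2 (128,151,131):
  R=128: 128/255≈0.5020 > 0.04045 → ((0.5020+0.055)/1.055)^2.4 ≈ 0.21586
  G=151: 151/255≈0.5922 > 0.04045 → ((0.5922+0.055)/1.055)^2.4 ≈ 0.30947
  B=131: 131/255≈0.5137 > 0.04045 → ((0.5137+0.055)/1.055)^2.4 ≈ 0.22697
  L2 = 0.2126×0.21586 + 0.7152×0.30947 + 0.0722×0.22697 ≈ 0.28361
Lighter = 0.28361, Darker = 0.19973
Ratio = (L_lighter + 0.05) / (L_darker + 0.05)
Ratio = (0.28361 + 0.05) / (0.19973 + 0.05) = 0.33361 / 0.24973 ≈ 1.3359
Ratio ≈ 1.34:1


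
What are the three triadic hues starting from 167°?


Triadic: equally spaced at 120° intervals
H1 = 167°
H2 = (167 + 120) mod 360 = 287°
H3 = (167 + 240) mod 360 = 47°
Triadic = 167°, 287°, 47°


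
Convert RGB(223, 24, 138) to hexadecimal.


R = 223 → DF (hex)
G = 24 → 18 (hex)
B = 138 → 8A (hex)
Hex = #DF188A


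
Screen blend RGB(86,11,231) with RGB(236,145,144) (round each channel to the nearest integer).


Screen: C = 255 - (255-A)×(255-B)/255, rounded to nearest integer
R: 255 - (255-86)×(255-236)/255 = 255 - 3211/255 ≈ 255 - 12.592 = 242.408 → 242
G: 255 - (255-11)×(255-145)/255 = 255 - 26840/255 ≈ 255 - 105.255 = 149.745 → 150
B: 255 - (255-231)×(255-144)/255 = 255 - 2664/255 ≈ 255 - 10.447 = 244.553 → 245
= RGB(242, 150, 245)


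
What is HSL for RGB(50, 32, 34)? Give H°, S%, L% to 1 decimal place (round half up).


Normalize: R'=50/255≈0.1961, G'=32/255≈0.1255, B'=34/255≈0.1333
Max=50/255, Min=32/255, Δ=Max-Min=18/255
L = (Max+Min)/2 = (50+32)/510 = 82/510 = 0.16078… → L = 16.1%
L ≤ 0.5 → S = Δ/(Max+Min) = 18/(50+32) = 18/82 = 0.21951… → S = 22.0%
(the 1/255 factors cancel in S and H, so raw channel differences can be used)
Max is R' → H = 60 × (((G-B)/Δ) mod 6) = 60 × (((32-34)/18) mod 6)
  (-2)/18 = -0.1111…; negative, so add 6 → 5.8888…
  H = 60 × 5.8888… = 353.333…° → H = 353.3°
= HSL(353.3°, 22.0%, 16.1%)


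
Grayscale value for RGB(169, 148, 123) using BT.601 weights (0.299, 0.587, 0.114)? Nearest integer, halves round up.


Gray = 0.299×R + 0.587×G + 0.114×B
Gray = 0.299×169 + 0.587×148 + 0.114×123
Gray = 50.531 + 86.876 + 14.022
Gray = 151.429 → round half up → 151
Gray = 151


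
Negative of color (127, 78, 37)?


Invert: (255-R, 255-G, 255-B)
R: 255-127 = 128
G: 255-78 = 177
B: 255-37 = 218
= RGB(128, 177, 218)


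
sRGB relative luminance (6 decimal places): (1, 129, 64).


Linearize each channel (sRGB transfer function): c = v/255; c_lin = c/12.92 if c ≤ 0.04045, else ((c+0.055)/1.055)^2.4
  R: 1/255 ≈ 0.003922 ≤ 0.04045 → 0.003922/12.92 ≈ 0.000304
  G: 129/255 ≈ 0.505882 > 0.04045 → ((0.505882+0.055)/1.055)^2.4 ≈ 0.219526
  B: 64/255 ≈ 0.250980 > 0.04045 → ((0.250980+0.055)/1.055)^2.4 ≈ 0.051269
R_lin = 0.000304, G_lin = 0.219526, B_lin = 0.051269
L = 0.2126×R + 0.7152×G + 0.0722×B
L = 0.2126×0.000304 + 0.7152×0.219526 + 0.0722×0.051269
L ≈ 0.160771


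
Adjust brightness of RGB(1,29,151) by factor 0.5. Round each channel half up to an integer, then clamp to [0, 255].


Multiply each channel by 0.5, round half up, clamp to [0, 255]
R: 1×0.5 = 0.5 → round → 1
G: 29×0.5 = 14.5 → round → 15
B: 151×0.5 = 75.5 → round → 76
= RGB(1, 15, 76)


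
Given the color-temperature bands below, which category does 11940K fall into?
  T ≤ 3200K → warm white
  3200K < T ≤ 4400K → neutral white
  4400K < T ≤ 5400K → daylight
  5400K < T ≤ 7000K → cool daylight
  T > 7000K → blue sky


Temperature: 11940K
11940K > 7000K → blue sky
Classification: blue sky


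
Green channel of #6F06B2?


Color: #6F06B2
R = 6F = 111
G = 06 = 6
B = B2 = 178
Green = 6


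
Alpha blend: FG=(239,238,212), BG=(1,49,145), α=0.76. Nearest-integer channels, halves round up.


C = α×F + (1-α)×B, with 1-α = 0.24
R: 0.76×239 + 0.24×1 = 181.64 + 0.24 = 181.88 → 182
G: 0.76×238 + 0.24×49 = 180.88 + 11.76 = 192.64 → 193
B: 0.76×212 + 0.24×145 = 161.12 + 34.80 = 195.92 → 196
= RGB(182, 193, 196)


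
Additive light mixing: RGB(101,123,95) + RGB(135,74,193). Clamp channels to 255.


Additive: each channel = min(255, C₁+C₂)
R: 101+135 = 236 → 236
G: 123+74 = 197 → 197
B: 95+193 = 288 → 255
= RGB(236, 197, 255)


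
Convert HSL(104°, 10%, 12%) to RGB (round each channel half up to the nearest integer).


H=104°, S=0.10, L=0.12
C = (1-|2L-1|)×S = (1-|-0.76|)×0.10 = 0.024
H' = H/60 = 104/60 ≈ 1.7333; X = C×(1-|H' mod 2 - 1|) = 0.0064
m = L - C/2 = 0.12 - 0.012 = 0.108
Sector ⌊H'⌋ = 1 → (R',G',B') = (0.0064, 0.024, 0.0)
RGB = ((R'+m)×255, (G'+m)×255, (B'+m)×255) = (29.172, 33.66, 27.54)
Round half up → RGB(29, 34, 28)


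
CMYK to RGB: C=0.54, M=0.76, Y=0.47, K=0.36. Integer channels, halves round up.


R = 255 × (1-C) × (1-K) = 255 × 0.46 × 0.64 = 75.072 → 75
G = 255 × (1-M) × (1-K) = 255 × 0.24 × 0.64 = 39.168 → 39
B = 255 × (1-Y) × (1-K) = 255 × 0.53 × 0.64 = 86.496 → 86
= RGB(75, 39, 86)


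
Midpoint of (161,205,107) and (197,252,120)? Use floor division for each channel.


Midpoint: each channel = ⌊(C₁+C₂)/2⌋
R: ⌊(161+197)/2⌋ = 179
G: ⌊(205+252)/2⌋ = 228
B: ⌊(107+120)/2⌋ = 113
= RGB(179, 228, 113)


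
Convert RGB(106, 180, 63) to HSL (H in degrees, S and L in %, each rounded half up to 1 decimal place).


Normalize: R'=106/255≈0.4157, G'=180/255≈0.7059, B'=63/255≈0.2471
Max=180/255, Min=63/255, Δ=Max-Min=117/255
L = (Max+Min)/2 = (180+63)/510 = 243/510 = 0.47647… → L = 47.6%
L ≤ 0.5 → S = Δ/(Max+Min) = 117/(180+63) = 117/243 = 0.48148… → S = 48.1%
(the 1/255 factors cancel in S and H, so raw channel differences can be used)
Max is G' → H = 60 × ((B-R)/Δ + 2) = 60 × ((63-106)/117 + 2)
  -43/117 + 2 = -0.3675… + 2 = 1.6324…
  H = 60 × 1.6324… = 97.948…° → H = 97.9°
= HSL(97.9°, 48.1%, 47.6%)
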